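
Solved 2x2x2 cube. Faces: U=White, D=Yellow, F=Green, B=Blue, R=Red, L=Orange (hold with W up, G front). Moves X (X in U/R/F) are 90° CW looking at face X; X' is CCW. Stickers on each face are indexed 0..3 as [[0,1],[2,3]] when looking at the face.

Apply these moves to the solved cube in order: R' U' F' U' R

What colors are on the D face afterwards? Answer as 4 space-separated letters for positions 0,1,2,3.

After move 1 (R'): R=RRRR U=WBWB F=GWGW D=YGYG B=YBYB
After move 2 (U'): U=BBWW F=OOGW R=GWRR B=RRYB L=YBOO
After move 3 (F'): F=OWOG U=BBGR R=GWYR D=BOYG L=YWOW
After move 4 (U'): U=BRBG F=YWOG R=OWYR B=GWYB L=RROW
After move 5 (R): R=YORW U=BWBG F=YOOG D=BYYG B=GWRB
Query: D face = BYYG

Answer: B Y Y G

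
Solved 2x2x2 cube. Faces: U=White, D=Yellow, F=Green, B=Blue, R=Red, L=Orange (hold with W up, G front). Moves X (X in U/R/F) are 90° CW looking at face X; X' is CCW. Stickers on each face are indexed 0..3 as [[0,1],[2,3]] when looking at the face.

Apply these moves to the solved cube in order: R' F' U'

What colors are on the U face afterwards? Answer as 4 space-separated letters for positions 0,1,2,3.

Answer: B R W R

Derivation:
After move 1 (R'): R=RRRR U=WBWB F=GWGW D=YGYG B=YBYB
After move 2 (F'): F=WWGG U=WBRR R=GRYR D=OOYG L=OBOW
After move 3 (U'): U=BRWR F=OBGG R=WWYR B=GRYB L=YBOW
Query: U face = BRWR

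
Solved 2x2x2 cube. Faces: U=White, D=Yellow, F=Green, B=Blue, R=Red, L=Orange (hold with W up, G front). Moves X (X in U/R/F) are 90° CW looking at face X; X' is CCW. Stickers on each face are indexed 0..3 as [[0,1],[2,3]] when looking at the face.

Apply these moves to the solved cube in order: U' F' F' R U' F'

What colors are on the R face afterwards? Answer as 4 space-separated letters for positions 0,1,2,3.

After move 1 (U'): U=WWWW F=OOGG R=GGRR B=RRBB L=BBOO
After move 2 (F'): F=OGOG U=WWGR R=YGYR D=BOYY L=BWOW
After move 3 (F'): F=GGOO U=WWYY R=OGBR D=WWYY L=BROG
After move 4 (R): R=BORG U=WGYO F=GWOY D=WBYR B=YRWB
After move 5 (U'): U=GOWY F=BROY R=GWRG B=BOWB L=YROG
After move 6 (F'): F=RYBO U=GOGR R=BWWG D=RGYR L=YYOW
Query: R face = BWWG

Answer: B W W G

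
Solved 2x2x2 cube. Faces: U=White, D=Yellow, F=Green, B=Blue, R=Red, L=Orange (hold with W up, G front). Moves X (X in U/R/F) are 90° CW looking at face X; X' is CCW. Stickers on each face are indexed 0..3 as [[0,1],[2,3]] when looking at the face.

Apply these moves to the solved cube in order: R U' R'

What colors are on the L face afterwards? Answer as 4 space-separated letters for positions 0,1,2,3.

Answer: W B O O

Derivation:
After move 1 (R): R=RRRR U=WGWG F=GYGY D=YBYB B=WBWB
After move 2 (U'): U=GGWW F=OOGY R=GYRR B=RRWB L=WBOO
After move 3 (R'): R=YRGR U=GWWR F=OGGW D=YOYY B=BRBB
Query: L face = WBOO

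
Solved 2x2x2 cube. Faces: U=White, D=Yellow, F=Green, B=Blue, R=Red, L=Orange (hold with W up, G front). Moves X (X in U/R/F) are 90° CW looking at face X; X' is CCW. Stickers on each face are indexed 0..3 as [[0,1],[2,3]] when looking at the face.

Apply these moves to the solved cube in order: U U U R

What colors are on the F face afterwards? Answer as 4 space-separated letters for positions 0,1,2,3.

After move 1 (U): U=WWWW F=RRGG R=BBRR B=OOBB L=GGOO
After move 2 (U): U=WWWW F=BBGG R=OORR B=GGBB L=RROO
After move 3 (U): U=WWWW F=OOGG R=GGRR B=RRBB L=BBOO
After move 4 (R): R=RGRG U=WOWG F=OYGY D=YBYR B=WRWB
Query: F face = OYGY

Answer: O Y G Y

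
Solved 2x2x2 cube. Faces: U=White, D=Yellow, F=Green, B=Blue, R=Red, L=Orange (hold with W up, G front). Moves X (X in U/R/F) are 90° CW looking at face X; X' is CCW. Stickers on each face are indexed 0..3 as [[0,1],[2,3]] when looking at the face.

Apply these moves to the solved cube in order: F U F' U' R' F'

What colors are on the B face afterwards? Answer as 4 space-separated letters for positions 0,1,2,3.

After move 1 (F): F=GGGG U=WWOO R=WRWR D=RRYY L=OYOY
After move 2 (U): U=OWOW F=WRGG R=BBWR B=OYBB L=GGOY
After move 3 (F'): F=RGWG U=OWBW R=RBRR D=GYYY L=GWOO
After move 4 (U'): U=WWOB F=GWWG R=RGRR B=RBBB L=OYOO
After move 5 (R'): R=GRRR U=WBOR F=GWWB D=GWYG B=YBYB
After move 6 (F'): F=WBGW U=WBGR R=WRGR D=YOYG L=OROO
Query: B face = YBYB

Answer: Y B Y B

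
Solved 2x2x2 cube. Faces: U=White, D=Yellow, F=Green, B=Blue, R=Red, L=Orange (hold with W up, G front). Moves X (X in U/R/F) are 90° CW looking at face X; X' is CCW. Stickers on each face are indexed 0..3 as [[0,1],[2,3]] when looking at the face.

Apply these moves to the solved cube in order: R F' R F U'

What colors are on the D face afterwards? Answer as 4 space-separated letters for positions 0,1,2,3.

After move 1 (R): R=RRRR U=WGWG F=GYGY D=YBYB B=WBWB
After move 2 (F'): F=YYGG U=WGRR R=BRYR D=OOYB L=OGOW
After move 3 (R): R=YBRR U=WYRG F=YOGB D=OWYW B=RBGB
After move 4 (F): F=GYBO U=WYWG R=RBGR D=RYYW L=OOOW
After move 5 (U'): U=YGWW F=OOBO R=GYGR B=RBGB L=RBOW
Query: D face = RYYW

Answer: R Y Y W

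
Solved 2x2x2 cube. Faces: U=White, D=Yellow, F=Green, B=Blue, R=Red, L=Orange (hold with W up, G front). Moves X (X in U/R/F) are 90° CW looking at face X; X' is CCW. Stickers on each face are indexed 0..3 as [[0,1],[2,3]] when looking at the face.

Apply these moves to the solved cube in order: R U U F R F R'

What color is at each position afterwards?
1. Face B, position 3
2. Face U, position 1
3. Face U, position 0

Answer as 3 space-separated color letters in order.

Answer: B W G

Derivation:
After move 1 (R): R=RRRR U=WGWG F=GYGY D=YBYB B=WBWB
After move 2 (U): U=WWGG F=RRGY R=WBRR B=OOWB L=GYOO
After move 3 (U): U=GWGW F=WBGY R=OORR B=GYWB L=RROO
After move 4 (F): F=GWYB U=GWOR R=GOWR D=ROYB L=RYOB
After move 5 (R): R=WGRO U=GWOB F=GOYB D=RWYG B=RYWB
After move 6 (F): F=YGBO U=GWBY R=OGBO D=RWYG L=RROW
After move 7 (R'): R=GOOB U=GWBR F=YWBY D=RGYO B=GYWB
Query 1: B[3] = B
Query 2: U[1] = W
Query 3: U[0] = G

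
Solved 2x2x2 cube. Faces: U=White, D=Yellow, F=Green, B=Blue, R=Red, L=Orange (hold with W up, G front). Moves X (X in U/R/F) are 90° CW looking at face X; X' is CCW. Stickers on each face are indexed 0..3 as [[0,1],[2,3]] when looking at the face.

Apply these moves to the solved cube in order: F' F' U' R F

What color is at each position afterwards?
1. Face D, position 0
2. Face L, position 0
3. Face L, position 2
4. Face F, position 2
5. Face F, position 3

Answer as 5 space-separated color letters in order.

Answer: R B O Y W

Derivation:
After move 1 (F'): F=GGGG U=WWRR R=YRYR D=OOYY L=OWOW
After move 2 (F'): F=GGGG U=WWYY R=OROR D=WWYY L=OROR
After move 3 (U'): U=WYWY F=ORGG R=GGOR B=ORBB L=BBOR
After move 4 (R): R=OGRG U=WRWG F=OWGY D=WBYO B=YRYB
After move 5 (F): F=GOYW U=WRRB R=WGGG D=ROYO L=BWOB
Query 1: D[0] = R
Query 2: L[0] = B
Query 3: L[2] = O
Query 4: F[2] = Y
Query 5: F[3] = W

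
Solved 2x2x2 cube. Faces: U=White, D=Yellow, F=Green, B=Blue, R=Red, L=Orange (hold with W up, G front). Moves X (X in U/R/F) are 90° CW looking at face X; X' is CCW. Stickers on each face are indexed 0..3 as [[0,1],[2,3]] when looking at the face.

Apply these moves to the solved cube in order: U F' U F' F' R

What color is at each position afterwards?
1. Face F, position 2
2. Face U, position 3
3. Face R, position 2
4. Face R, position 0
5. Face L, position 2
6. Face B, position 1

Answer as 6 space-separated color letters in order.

Answer: B Y R G O W

Derivation:
After move 1 (U): U=WWWW F=RRGG R=BBRR B=OOBB L=GGOO
After move 2 (F'): F=RGRG U=WWBR R=YBYR D=GOYY L=GWOW
After move 3 (U): U=BWRW F=YBRG R=OOYR B=GWBB L=RGOW
After move 4 (F'): F=BGYR U=BWOY R=OOGR D=GWYY L=RWOR
After move 5 (F'): F=GRBY U=BWOG R=WOGR D=WRYY L=RYOO
After move 6 (R): R=GWRO U=BROY F=GRBY D=WBYG B=GWWB
Query 1: F[2] = B
Query 2: U[3] = Y
Query 3: R[2] = R
Query 4: R[0] = G
Query 5: L[2] = O
Query 6: B[1] = W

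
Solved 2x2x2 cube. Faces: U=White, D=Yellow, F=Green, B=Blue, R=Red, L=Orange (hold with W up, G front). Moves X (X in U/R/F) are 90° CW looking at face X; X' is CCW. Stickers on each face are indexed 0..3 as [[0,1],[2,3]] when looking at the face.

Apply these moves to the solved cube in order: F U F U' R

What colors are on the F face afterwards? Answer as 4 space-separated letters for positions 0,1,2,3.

After move 1 (F): F=GGGG U=WWOO R=WRWR D=RRYY L=OYOY
After move 2 (U): U=OWOW F=WRGG R=BBWR B=OYBB L=GGOY
After move 3 (F): F=GWGR U=OWYG R=OBWR D=WBYY L=GROR
After move 4 (U'): U=WGOY F=GRGR R=GWWR B=OBBB L=OYOR
After move 5 (R): R=WGRW U=WROR F=GBGY D=WBYO B=YBGB
Query: F face = GBGY

Answer: G B G Y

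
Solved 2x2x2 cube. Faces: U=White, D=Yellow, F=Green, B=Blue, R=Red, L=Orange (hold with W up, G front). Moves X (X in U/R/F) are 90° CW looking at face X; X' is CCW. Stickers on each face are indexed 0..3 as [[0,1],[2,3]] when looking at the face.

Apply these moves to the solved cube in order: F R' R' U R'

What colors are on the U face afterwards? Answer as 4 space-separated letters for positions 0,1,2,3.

Answer: O G Y O

Derivation:
After move 1 (F): F=GGGG U=WWOO R=WRWR D=RRYY L=OYOY
After move 2 (R'): R=RRWW U=WBOB F=GWGO D=RGYG B=YBRB
After move 3 (R'): R=RWRW U=WROY F=GBGB D=RWYO B=GBGB
After move 4 (U): U=OWYR F=RWGB R=GBRW B=OYGB L=GBOY
After move 5 (R'): R=BWGR U=OGYO F=RWGR D=RWYB B=OYWB
Query: U face = OGYO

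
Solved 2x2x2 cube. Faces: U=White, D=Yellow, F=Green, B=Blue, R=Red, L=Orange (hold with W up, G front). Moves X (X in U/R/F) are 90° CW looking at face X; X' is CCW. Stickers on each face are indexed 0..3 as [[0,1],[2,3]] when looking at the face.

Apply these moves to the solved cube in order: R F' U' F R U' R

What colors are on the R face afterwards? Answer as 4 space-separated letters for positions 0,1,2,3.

Answer: R G Y Y

Derivation:
After move 1 (R): R=RRRR U=WGWG F=GYGY D=YBYB B=WBWB
After move 2 (F'): F=YYGG U=WGRR R=BRYR D=OOYB L=OGOW
After move 3 (U'): U=GRWR F=OGGG R=YYYR B=BRWB L=WBOW
After move 4 (F): F=GOGG U=GRWB R=WYRR D=YYYB L=WOOO
After move 5 (R): R=RWRY U=GOWG F=GYGB D=YWYB B=BRRB
After move 6 (U'): U=OGGW F=WOGB R=GYRY B=RWRB L=BROO
After move 7 (R): R=RGYY U=OOGB F=WWGB D=YRYR B=WWGB
Query: R face = RGYY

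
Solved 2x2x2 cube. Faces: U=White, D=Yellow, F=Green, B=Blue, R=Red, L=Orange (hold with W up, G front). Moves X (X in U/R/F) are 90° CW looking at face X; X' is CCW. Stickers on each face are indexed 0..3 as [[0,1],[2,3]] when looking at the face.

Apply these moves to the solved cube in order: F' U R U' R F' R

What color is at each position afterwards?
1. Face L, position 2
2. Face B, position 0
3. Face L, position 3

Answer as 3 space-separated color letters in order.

Answer: O B R

Derivation:
After move 1 (F'): F=GGGG U=WWRR R=YRYR D=OOYY L=OWOW
After move 2 (U): U=RWRW F=YRGG R=BBYR B=OWBB L=GGOW
After move 3 (R): R=YBRB U=RRRG F=YOGY D=OBYO B=WWWB
After move 4 (U'): U=RGRR F=GGGY R=YORB B=YBWB L=WWOW
After move 5 (R): R=RYBO U=RGRY F=GBGO D=OWYY B=RBGB
After move 6 (F'): F=BOGG U=RGRB R=WYOO D=WWYY L=WYOR
After move 7 (R): R=OWOY U=RORG F=BWGY D=WGYR B=BBGB
Query 1: L[2] = O
Query 2: B[0] = B
Query 3: L[3] = R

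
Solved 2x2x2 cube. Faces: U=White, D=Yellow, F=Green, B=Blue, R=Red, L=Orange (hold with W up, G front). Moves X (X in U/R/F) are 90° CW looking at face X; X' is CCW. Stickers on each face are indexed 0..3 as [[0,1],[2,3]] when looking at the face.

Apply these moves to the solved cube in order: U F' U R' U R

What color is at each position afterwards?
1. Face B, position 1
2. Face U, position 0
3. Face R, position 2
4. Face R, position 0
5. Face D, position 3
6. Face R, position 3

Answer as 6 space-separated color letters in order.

After move 1 (U): U=WWWW F=RRGG R=BBRR B=OOBB L=GGOO
After move 2 (F'): F=RGRG U=WWBR R=YBYR D=GOYY L=GWOW
After move 3 (U): U=BWRW F=YBRG R=OOYR B=GWBB L=RGOW
After move 4 (R'): R=OROY U=BBRG F=YWRW D=GBYG B=YWOB
After move 5 (U): U=RBGB F=ORRW R=YWOY B=RGOB L=YWOW
After move 6 (R): R=OYYW U=RRGW F=OBRG D=GOYR B=BGBB
Query 1: B[1] = G
Query 2: U[0] = R
Query 3: R[2] = Y
Query 4: R[0] = O
Query 5: D[3] = R
Query 6: R[3] = W

Answer: G R Y O R W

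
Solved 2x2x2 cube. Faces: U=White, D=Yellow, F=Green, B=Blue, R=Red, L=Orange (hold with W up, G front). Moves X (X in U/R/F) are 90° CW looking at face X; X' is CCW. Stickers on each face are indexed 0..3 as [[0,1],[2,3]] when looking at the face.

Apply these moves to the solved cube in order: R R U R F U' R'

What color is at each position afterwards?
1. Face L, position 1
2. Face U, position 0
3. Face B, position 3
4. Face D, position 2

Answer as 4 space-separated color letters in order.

Answer: O R B Y

Derivation:
After move 1 (R): R=RRRR U=WGWG F=GYGY D=YBYB B=WBWB
After move 2 (R): R=RRRR U=WYWY F=GBGB D=YWYW B=GBGB
After move 3 (U): U=WWYY F=RRGB R=GBRR B=OOGB L=GBOO
After move 4 (R): R=RGRB U=WRYB F=RWGW D=YGYO B=YOWB
After move 5 (F): F=GRWW U=WROB R=YGBB D=RRYO L=GYOG
After move 6 (U'): U=RBWO F=GYWW R=GRBB B=YGWB L=YOOG
After move 7 (R'): R=RBGB U=RWWY F=GBWO D=RYYW B=OGRB
Query 1: L[1] = O
Query 2: U[0] = R
Query 3: B[3] = B
Query 4: D[2] = Y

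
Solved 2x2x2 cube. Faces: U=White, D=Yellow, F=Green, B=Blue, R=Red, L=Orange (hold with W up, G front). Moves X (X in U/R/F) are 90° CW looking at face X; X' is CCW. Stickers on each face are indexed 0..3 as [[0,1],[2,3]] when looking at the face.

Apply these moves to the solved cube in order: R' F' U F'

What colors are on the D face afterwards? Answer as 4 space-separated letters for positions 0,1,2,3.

After move 1 (R'): R=RRRR U=WBWB F=GWGW D=YGYG B=YBYB
After move 2 (F'): F=WWGG U=WBRR R=GRYR D=OOYG L=OBOW
After move 3 (U): U=RWRB F=GRGG R=YBYR B=OBYB L=WWOW
After move 4 (F'): F=RGGG U=RWYY R=OBOR D=WWYG L=WBOR
Query: D face = WWYG

Answer: W W Y G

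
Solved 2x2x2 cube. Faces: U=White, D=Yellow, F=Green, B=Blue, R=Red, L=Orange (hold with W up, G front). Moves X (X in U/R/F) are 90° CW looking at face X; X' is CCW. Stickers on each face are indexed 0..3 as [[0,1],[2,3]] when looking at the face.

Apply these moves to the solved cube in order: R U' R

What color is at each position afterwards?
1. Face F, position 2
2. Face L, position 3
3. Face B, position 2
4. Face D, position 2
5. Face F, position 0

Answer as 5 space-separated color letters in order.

Answer: G O G Y O

Derivation:
After move 1 (R): R=RRRR U=WGWG F=GYGY D=YBYB B=WBWB
After move 2 (U'): U=GGWW F=OOGY R=GYRR B=RRWB L=WBOO
After move 3 (R): R=RGRY U=GOWY F=OBGB D=YWYR B=WRGB
Query 1: F[2] = G
Query 2: L[3] = O
Query 3: B[2] = G
Query 4: D[2] = Y
Query 5: F[0] = O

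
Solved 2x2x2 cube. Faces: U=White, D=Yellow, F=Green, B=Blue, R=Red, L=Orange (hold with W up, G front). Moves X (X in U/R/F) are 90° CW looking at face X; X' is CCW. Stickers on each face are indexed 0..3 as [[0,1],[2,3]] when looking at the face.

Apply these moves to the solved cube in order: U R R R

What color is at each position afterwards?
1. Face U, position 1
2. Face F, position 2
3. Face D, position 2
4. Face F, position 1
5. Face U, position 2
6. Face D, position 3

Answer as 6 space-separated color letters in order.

Answer: B G Y W W G

Derivation:
After move 1 (U): U=WWWW F=RRGG R=BBRR B=OOBB L=GGOO
After move 2 (R): R=RBRB U=WRWG F=RYGY D=YBYO B=WOWB
After move 3 (R): R=RRBB U=WYWY F=RBGO D=YWYW B=GORB
After move 4 (R): R=BRBR U=WBWO F=RWGW D=YRYG B=YOYB
Query 1: U[1] = B
Query 2: F[2] = G
Query 3: D[2] = Y
Query 4: F[1] = W
Query 5: U[2] = W
Query 6: D[3] = G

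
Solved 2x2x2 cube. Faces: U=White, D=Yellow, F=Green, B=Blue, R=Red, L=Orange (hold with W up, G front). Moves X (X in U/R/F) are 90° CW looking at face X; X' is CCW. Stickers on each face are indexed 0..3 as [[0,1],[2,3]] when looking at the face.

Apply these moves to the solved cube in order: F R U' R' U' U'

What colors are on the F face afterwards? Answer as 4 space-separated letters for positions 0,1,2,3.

Answer: B W G O

Derivation:
After move 1 (F): F=GGGG U=WWOO R=WRWR D=RRYY L=OYOY
After move 2 (R): R=WWRR U=WGOG F=GRGY D=RBYB B=OBWB
After move 3 (U'): U=GGWO F=OYGY R=GRRR B=WWWB L=OBOY
After move 4 (R'): R=RRGR U=GWWW F=OGGO D=RYYY B=BWBB
After move 5 (U'): U=WWGW F=OBGO R=OGGR B=RRBB L=BWOY
After move 6 (U'): U=WWWG F=BWGO R=OBGR B=OGBB L=RROY
Query: F face = BWGO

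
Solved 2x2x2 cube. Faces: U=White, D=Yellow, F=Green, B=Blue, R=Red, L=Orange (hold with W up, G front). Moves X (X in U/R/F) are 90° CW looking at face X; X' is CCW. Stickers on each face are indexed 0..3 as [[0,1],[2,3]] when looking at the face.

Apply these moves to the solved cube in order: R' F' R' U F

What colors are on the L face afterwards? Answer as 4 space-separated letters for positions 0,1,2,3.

After move 1 (R'): R=RRRR U=WBWB F=GWGW D=YGYG B=YBYB
After move 2 (F'): F=WWGG U=WBRR R=GRYR D=OOYG L=OBOW
After move 3 (R'): R=RRGY U=WYRY F=WBGR D=OWYG B=GBOB
After move 4 (U): U=RWYY F=RRGR R=GBGY B=OBOB L=WBOW
After move 5 (F): F=GRRR U=RWWB R=YBYY D=GGYG L=WOOW
Query: L face = WOOW

Answer: W O O W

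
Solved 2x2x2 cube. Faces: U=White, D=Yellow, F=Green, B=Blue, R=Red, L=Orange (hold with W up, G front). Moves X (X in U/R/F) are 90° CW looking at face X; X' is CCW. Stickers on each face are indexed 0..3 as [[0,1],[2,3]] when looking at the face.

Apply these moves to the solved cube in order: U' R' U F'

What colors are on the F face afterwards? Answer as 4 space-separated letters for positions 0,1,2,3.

Answer: R W G G

Derivation:
After move 1 (U'): U=WWWW F=OOGG R=GGRR B=RRBB L=BBOO
After move 2 (R'): R=GRGR U=WBWR F=OWGW D=YOYG B=YRYB
After move 3 (U): U=WWRB F=GRGW R=YRGR B=BBYB L=OWOO
After move 4 (F'): F=RWGG U=WWYG R=ORYR D=WOYG L=OBOR
Query: F face = RWGG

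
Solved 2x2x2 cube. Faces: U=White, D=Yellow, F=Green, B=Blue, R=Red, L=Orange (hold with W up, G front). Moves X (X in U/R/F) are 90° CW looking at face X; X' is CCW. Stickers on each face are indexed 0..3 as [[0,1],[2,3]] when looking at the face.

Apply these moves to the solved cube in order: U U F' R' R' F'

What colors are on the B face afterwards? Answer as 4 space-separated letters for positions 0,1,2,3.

After move 1 (U): U=WWWW F=RRGG R=BBRR B=OOBB L=GGOO
After move 2 (U): U=WWWW F=BBGG R=OORR B=GGBB L=RROO
After move 3 (F'): F=BGBG U=WWOR R=YOYR D=ROYY L=RWOW
After move 4 (R'): R=ORYY U=WBOG F=BWBR D=RGYG B=YGOB
After move 5 (R'): R=RYOY U=WOOY F=BBBG D=RWYR B=GGGB
After move 6 (F'): F=BGBB U=WORO R=WYRY D=WWYR L=RYOO
Query: B face = GGGB

Answer: G G G B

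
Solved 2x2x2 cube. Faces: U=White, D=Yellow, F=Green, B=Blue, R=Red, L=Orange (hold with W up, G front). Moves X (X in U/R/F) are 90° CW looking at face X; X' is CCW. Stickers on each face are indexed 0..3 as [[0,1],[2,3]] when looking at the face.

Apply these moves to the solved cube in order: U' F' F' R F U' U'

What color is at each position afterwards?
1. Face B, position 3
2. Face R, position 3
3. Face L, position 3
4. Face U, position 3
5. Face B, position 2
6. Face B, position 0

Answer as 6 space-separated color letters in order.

Answer: B G B W W O

Derivation:
After move 1 (U'): U=WWWW F=OOGG R=GGRR B=RRBB L=BBOO
After move 2 (F'): F=OGOG U=WWGR R=YGYR D=BOYY L=BWOW
After move 3 (F'): F=GGOO U=WWYY R=OGBR D=WWYY L=BROG
After move 4 (R): R=BORG U=WGYO F=GWOY D=WBYR B=YRWB
After move 5 (F): F=OGYW U=WGGR R=YOOG D=RBYR L=BWOB
After move 6 (U'): U=GRWG F=BWYW R=OGOG B=YOWB L=YROB
After move 7 (U'): U=RGGW F=YRYW R=BWOG B=OGWB L=YOOB
Query 1: B[3] = B
Query 2: R[3] = G
Query 3: L[3] = B
Query 4: U[3] = W
Query 5: B[2] = W
Query 6: B[0] = O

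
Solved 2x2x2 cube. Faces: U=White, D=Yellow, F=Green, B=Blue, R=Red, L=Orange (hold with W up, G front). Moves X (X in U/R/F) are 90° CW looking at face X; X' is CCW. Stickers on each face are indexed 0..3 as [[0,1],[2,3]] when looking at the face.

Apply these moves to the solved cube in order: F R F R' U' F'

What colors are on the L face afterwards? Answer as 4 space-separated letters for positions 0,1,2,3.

After move 1 (F): F=GGGG U=WWOO R=WRWR D=RRYY L=OYOY
After move 2 (R): R=WWRR U=WGOG F=GRGY D=RBYB B=OBWB
After move 3 (F): F=GGYR U=WGYY R=OWGR D=RWYB L=OROB
After move 4 (R'): R=WROG U=WWYO F=GGYY D=RGYR B=BBWB
After move 5 (U'): U=WOWY F=ORYY R=GGOG B=WRWB L=BBOB
After move 6 (F'): F=RYOY U=WOGO R=GGRG D=BBYR L=BYOW
Query: L face = BYOW

Answer: B Y O W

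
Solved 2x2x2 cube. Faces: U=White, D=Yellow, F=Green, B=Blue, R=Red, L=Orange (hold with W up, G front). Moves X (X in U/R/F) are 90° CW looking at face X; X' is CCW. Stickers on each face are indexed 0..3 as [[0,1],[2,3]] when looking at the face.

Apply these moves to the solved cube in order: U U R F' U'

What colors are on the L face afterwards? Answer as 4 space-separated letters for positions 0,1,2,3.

Answer: W G O W

Derivation:
After move 1 (U): U=WWWW F=RRGG R=BBRR B=OOBB L=GGOO
After move 2 (U): U=WWWW F=BBGG R=OORR B=GGBB L=RROO
After move 3 (R): R=RORO U=WBWG F=BYGY D=YBYG B=WGWB
After move 4 (F'): F=YYBG U=WBRR R=BOYO D=ROYG L=RGOW
After move 5 (U'): U=BRWR F=RGBG R=YYYO B=BOWB L=WGOW
Query: L face = WGOW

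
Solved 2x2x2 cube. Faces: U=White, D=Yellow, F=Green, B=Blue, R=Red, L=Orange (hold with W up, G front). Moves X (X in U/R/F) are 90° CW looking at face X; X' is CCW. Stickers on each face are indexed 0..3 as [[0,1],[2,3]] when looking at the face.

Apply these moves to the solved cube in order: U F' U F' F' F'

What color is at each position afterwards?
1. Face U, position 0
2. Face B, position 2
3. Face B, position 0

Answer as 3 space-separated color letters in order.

Answer: B B G

Derivation:
After move 1 (U): U=WWWW F=RRGG R=BBRR B=OOBB L=GGOO
After move 2 (F'): F=RGRG U=WWBR R=YBYR D=GOYY L=GWOW
After move 3 (U): U=BWRW F=YBRG R=OOYR B=GWBB L=RGOW
After move 4 (F'): F=BGYR U=BWOY R=OOGR D=GWYY L=RWOR
After move 5 (F'): F=GRBY U=BWOG R=WOGR D=WRYY L=RYOO
After move 6 (F'): F=RYGB U=BWWG R=ROWR D=YOYY L=RGOO
Query 1: U[0] = B
Query 2: B[2] = B
Query 3: B[0] = G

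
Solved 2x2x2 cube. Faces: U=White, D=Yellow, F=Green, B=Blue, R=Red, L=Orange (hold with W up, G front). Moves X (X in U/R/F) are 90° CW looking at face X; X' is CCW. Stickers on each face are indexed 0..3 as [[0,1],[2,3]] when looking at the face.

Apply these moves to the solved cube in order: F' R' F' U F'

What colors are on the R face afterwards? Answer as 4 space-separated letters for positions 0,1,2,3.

Answer: W B W Y

Derivation:
After move 1 (F'): F=GGGG U=WWRR R=YRYR D=OOYY L=OWOW
After move 2 (R'): R=RRYY U=WBRB F=GWGR D=OGYG B=YBOB
After move 3 (F'): F=WRGG U=WBRY R=GROY D=WWYG L=OBOR
After move 4 (U): U=RWYB F=GRGG R=YBOY B=OBOB L=WROR
After move 5 (F'): F=RGGG U=RWYO R=WBWY D=RRYG L=WBOY
Query: R face = WBWY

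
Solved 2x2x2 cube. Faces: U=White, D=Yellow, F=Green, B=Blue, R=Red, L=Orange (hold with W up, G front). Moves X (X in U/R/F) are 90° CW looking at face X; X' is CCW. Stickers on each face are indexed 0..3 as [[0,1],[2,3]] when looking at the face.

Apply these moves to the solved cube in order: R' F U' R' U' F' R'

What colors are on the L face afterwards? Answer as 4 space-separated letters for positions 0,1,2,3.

After move 1 (R'): R=RRRR U=WBWB F=GWGW D=YGYG B=YBYB
After move 2 (F): F=GGWW U=WBOO R=WRBR D=RRYG L=OYOG
After move 3 (U'): U=BOWO F=OYWW R=GGBR B=WRYB L=YBOG
After move 4 (R'): R=GRGB U=BYWW F=OOWO D=RYYW B=GRRB
After move 5 (U'): U=YWBW F=YBWO R=OOGB B=GRRB L=GROG
After move 6 (F'): F=BOYW U=YWOG R=YORB D=RGYW L=GWOB
After move 7 (R'): R=OBYR U=YROG F=BWYG D=ROYW B=WRGB
Query: L face = GWOB

Answer: G W O B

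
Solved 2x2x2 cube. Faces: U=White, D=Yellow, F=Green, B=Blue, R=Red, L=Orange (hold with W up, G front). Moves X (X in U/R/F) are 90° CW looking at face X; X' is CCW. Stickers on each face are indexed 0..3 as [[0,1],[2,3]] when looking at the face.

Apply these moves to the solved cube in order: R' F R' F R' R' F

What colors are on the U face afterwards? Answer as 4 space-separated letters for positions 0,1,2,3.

Answer: W R G R

Derivation:
After move 1 (R'): R=RRRR U=WBWB F=GWGW D=YGYG B=YBYB
After move 2 (F): F=GGWW U=WBOO R=WRBR D=RRYG L=OYOG
After move 3 (R'): R=RRWB U=WYOY F=GBWO D=RGYW B=GBRB
After move 4 (F): F=WGOB U=WYGY R=ORYB D=WRYW L=OROG
After move 5 (R'): R=RBOY U=WRGG F=WYOY D=WGYB B=WBRB
After move 6 (R'): R=BYRO U=WRGW F=WROG D=WYYY B=BBGB
After move 7 (F): F=OWGR U=WRGR R=GYWO D=RBYY L=OWOY
Query: U face = WRGR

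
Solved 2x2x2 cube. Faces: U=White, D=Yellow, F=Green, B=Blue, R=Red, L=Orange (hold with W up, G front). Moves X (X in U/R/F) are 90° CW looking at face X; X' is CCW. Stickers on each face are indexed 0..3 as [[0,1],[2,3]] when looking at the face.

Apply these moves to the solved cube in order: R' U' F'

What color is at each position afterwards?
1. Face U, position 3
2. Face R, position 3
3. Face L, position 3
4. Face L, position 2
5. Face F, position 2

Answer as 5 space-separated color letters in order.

Answer: R R W O O

Derivation:
After move 1 (R'): R=RRRR U=WBWB F=GWGW D=YGYG B=YBYB
After move 2 (U'): U=BBWW F=OOGW R=GWRR B=RRYB L=YBOO
After move 3 (F'): F=OWOG U=BBGR R=GWYR D=BOYG L=YWOW
Query 1: U[3] = R
Query 2: R[3] = R
Query 3: L[3] = W
Query 4: L[2] = O
Query 5: F[2] = O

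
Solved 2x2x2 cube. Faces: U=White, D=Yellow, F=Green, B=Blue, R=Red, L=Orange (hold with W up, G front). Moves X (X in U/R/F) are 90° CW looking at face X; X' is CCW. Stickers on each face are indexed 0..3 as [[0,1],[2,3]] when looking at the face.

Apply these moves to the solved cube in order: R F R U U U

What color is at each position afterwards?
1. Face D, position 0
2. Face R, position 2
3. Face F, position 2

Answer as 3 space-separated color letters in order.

Answer: R R Y

Derivation:
After move 1 (R): R=RRRR U=WGWG F=GYGY D=YBYB B=WBWB
After move 2 (F): F=GGYY U=WGOO R=WRGR D=RRYB L=OYOB
After move 3 (R): R=GWRR U=WGOY F=GRYB D=RWYW B=OBGB
After move 4 (U): U=OWYG F=GWYB R=OBRR B=OYGB L=GROB
After move 5 (U): U=YOGW F=OBYB R=OYRR B=GRGB L=GWOB
After move 6 (U): U=GYWO F=OYYB R=GRRR B=GWGB L=OBOB
Query 1: D[0] = R
Query 2: R[2] = R
Query 3: F[2] = Y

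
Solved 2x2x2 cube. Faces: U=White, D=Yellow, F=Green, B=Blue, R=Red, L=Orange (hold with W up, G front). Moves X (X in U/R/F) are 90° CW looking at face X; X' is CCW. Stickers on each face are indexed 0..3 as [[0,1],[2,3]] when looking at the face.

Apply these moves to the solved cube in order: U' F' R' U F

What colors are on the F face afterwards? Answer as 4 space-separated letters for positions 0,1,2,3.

After move 1 (U'): U=WWWW F=OOGG R=GGRR B=RRBB L=BBOO
After move 2 (F'): F=OGOG U=WWGR R=YGYR D=BOYY L=BWOW
After move 3 (R'): R=GRYY U=WBGR F=OWOR D=BGYG B=YROB
After move 4 (U): U=GWRB F=GROR R=YRYY B=BWOB L=OWOW
After move 5 (F): F=OGRR U=GWWW R=RRBY D=YYYG L=OBOG
Query: F face = OGRR

Answer: O G R R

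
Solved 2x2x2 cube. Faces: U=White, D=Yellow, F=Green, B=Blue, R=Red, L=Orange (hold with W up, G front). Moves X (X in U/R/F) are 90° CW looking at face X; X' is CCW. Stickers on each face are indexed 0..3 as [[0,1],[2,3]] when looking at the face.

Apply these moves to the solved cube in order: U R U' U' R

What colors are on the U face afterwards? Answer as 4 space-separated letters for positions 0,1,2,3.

Answer: G O R Y

Derivation:
After move 1 (U): U=WWWW F=RRGG R=BBRR B=OOBB L=GGOO
After move 2 (R): R=RBRB U=WRWG F=RYGY D=YBYO B=WOWB
After move 3 (U'): U=RGWW F=GGGY R=RYRB B=RBWB L=WOOO
After move 4 (U'): U=GWRW F=WOGY R=GGRB B=RYWB L=RBOO
After move 5 (R): R=RGBG U=GORY F=WBGO D=YWYR B=WYWB
Query: U face = GORY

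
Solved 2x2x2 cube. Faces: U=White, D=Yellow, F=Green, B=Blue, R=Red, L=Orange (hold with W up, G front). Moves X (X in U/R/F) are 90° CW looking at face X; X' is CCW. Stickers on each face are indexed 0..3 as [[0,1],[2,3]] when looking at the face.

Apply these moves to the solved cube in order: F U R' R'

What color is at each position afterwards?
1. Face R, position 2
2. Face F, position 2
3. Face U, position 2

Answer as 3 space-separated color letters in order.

After move 1 (F): F=GGGG U=WWOO R=WRWR D=RRYY L=OYOY
After move 2 (U): U=OWOW F=WRGG R=BBWR B=OYBB L=GGOY
After move 3 (R'): R=BRBW U=OBOO F=WWGW D=RRYG B=YYRB
After move 4 (R'): R=RWBB U=OROY F=WBGO D=RWYW B=GYRB
Query 1: R[2] = B
Query 2: F[2] = G
Query 3: U[2] = O

Answer: B G O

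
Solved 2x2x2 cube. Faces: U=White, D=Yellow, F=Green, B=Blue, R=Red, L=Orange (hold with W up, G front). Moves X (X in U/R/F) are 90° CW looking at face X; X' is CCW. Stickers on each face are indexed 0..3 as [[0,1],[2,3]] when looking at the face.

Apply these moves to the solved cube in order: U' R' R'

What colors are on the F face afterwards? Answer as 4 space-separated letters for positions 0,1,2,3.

After move 1 (U'): U=WWWW F=OOGG R=GGRR B=RRBB L=BBOO
After move 2 (R'): R=GRGR U=WBWR F=OWGW D=YOYG B=YRYB
After move 3 (R'): R=RRGG U=WYWY F=OBGR D=YWYW B=GROB
Query: F face = OBGR

Answer: O B G R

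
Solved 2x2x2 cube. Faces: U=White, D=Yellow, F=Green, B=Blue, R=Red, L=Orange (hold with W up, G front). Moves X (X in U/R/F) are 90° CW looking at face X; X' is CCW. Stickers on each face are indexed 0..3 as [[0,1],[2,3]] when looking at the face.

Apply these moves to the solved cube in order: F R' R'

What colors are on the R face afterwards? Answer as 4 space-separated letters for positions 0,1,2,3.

Answer: R W R W

Derivation:
After move 1 (F): F=GGGG U=WWOO R=WRWR D=RRYY L=OYOY
After move 2 (R'): R=RRWW U=WBOB F=GWGO D=RGYG B=YBRB
After move 3 (R'): R=RWRW U=WROY F=GBGB D=RWYO B=GBGB
Query: R face = RWRW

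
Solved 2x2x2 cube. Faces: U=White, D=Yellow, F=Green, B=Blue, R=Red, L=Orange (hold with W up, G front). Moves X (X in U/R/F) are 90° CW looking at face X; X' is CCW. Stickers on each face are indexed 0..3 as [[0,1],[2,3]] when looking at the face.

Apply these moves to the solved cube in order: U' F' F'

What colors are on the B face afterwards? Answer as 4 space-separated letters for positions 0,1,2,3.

After move 1 (U'): U=WWWW F=OOGG R=GGRR B=RRBB L=BBOO
After move 2 (F'): F=OGOG U=WWGR R=YGYR D=BOYY L=BWOW
After move 3 (F'): F=GGOO U=WWYY R=OGBR D=WWYY L=BROG
Query: B face = RRBB

Answer: R R B B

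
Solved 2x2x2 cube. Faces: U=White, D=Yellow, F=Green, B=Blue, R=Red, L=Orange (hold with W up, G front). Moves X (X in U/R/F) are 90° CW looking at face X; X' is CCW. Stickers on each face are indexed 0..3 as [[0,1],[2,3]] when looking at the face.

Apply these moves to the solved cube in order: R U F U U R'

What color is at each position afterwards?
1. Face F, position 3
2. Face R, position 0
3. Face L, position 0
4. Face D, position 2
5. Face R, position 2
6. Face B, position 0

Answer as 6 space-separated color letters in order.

Answer: W Y G Y G B

Derivation:
After move 1 (R): R=RRRR U=WGWG F=GYGY D=YBYB B=WBWB
After move 2 (U): U=WWGG F=RRGY R=WBRR B=OOWB L=GYOO
After move 3 (F): F=GRYR U=WWOY R=GBGR D=RWYB L=GYOB
After move 4 (U): U=OWYW F=GBYR R=OOGR B=GYWB L=GROB
After move 5 (U): U=YOWW F=OOYR R=GYGR B=GRWB L=GBOB
After move 6 (R'): R=YRGG U=YWWG F=OOYW D=ROYR B=BRWB
Query 1: F[3] = W
Query 2: R[0] = Y
Query 3: L[0] = G
Query 4: D[2] = Y
Query 5: R[2] = G
Query 6: B[0] = B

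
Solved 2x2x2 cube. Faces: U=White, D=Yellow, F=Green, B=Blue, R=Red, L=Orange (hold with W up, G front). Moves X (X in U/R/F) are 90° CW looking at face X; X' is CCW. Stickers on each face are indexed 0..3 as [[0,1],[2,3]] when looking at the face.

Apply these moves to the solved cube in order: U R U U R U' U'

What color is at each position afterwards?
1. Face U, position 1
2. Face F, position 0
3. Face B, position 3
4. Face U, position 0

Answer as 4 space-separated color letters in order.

After move 1 (U): U=WWWW F=RRGG R=BBRR B=OOBB L=GGOO
After move 2 (R): R=RBRB U=WRWG F=RYGY D=YBYO B=WOWB
After move 3 (U): U=WWGR F=RBGY R=WORB B=GGWB L=RYOO
After move 4 (U): U=GWRW F=WOGY R=GGRB B=RYWB L=RBOO
After move 5 (R): R=RGBG U=GORY F=WBGO D=YWYR B=WYWB
After move 6 (U'): U=OYGR F=RBGO R=WBBG B=RGWB L=WYOO
After move 7 (U'): U=YROG F=WYGO R=RBBG B=WBWB L=RGOO
Query 1: U[1] = R
Query 2: F[0] = W
Query 3: B[3] = B
Query 4: U[0] = Y

Answer: R W B Y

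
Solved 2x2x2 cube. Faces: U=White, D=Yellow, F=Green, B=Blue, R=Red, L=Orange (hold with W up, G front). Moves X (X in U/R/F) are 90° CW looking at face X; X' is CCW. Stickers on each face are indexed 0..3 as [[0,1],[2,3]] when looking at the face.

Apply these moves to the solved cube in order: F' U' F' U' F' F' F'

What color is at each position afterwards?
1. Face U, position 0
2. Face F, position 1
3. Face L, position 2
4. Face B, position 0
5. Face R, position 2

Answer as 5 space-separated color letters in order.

Answer: R B O O G

Derivation:
After move 1 (F'): F=GGGG U=WWRR R=YRYR D=OOYY L=OWOW
After move 2 (U'): U=WRWR F=OWGG R=GGYR B=YRBB L=BBOW
After move 3 (F'): F=WGOG U=WRGY R=OGOR D=BWYY L=BROW
After move 4 (U'): U=RYWG F=BROG R=WGOR B=OGBB L=YROW
After move 5 (F'): F=RGBO U=RYWO R=WGBR D=RWYY L=YGOW
After move 6 (F'): F=GORB U=RYWB R=WGRR D=GWYY L=YOOW
After move 7 (F'): F=OBGR U=RYWR R=WGGR D=OWYY L=YBOW
Query 1: U[0] = R
Query 2: F[1] = B
Query 3: L[2] = O
Query 4: B[0] = O
Query 5: R[2] = G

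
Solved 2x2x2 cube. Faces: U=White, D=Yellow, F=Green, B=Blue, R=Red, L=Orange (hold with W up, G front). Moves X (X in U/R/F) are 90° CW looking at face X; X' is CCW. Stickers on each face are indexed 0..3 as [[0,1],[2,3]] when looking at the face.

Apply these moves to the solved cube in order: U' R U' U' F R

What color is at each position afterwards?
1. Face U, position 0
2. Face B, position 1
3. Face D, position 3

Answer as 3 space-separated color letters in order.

After move 1 (U'): U=WWWW F=OOGG R=GGRR B=RRBB L=BBOO
After move 2 (R): R=RGRG U=WOWG F=OYGY D=YBYR B=WRWB
After move 3 (U'): U=OGWW F=BBGY R=OYRG B=RGWB L=WROO
After move 4 (U'): U=GWOW F=WRGY R=BBRG B=OYWB L=RGOO
After move 5 (F): F=GWYR U=GWOG R=OBWG D=RBYR L=RYOB
After move 6 (R): R=WOGB U=GWOR F=GBYR D=RWYO B=GYWB
Query 1: U[0] = G
Query 2: B[1] = Y
Query 3: D[3] = O

Answer: G Y O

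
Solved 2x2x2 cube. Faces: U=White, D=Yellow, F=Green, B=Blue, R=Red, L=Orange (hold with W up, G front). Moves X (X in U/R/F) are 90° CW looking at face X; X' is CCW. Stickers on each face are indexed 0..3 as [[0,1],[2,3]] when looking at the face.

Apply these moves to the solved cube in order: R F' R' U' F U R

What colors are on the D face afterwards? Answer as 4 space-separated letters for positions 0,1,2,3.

After move 1 (R): R=RRRR U=WGWG F=GYGY D=YBYB B=WBWB
After move 2 (F'): F=YYGG U=WGRR R=BRYR D=OOYB L=OGOW
After move 3 (R'): R=RRBY U=WWRW F=YGGR D=OYYG B=BBOB
After move 4 (U'): U=WWWR F=OGGR R=YGBY B=RROB L=BBOW
After move 5 (F): F=GORG U=WWWB R=WGRY D=BYYG L=BOOY
After move 6 (U): U=WWBW F=WGRG R=RRRY B=BOOB L=GOOY
After move 7 (R): R=RRYR U=WGBG F=WYRG D=BOYB B=WOWB
Query: D face = BOYB

Answer: B O Y B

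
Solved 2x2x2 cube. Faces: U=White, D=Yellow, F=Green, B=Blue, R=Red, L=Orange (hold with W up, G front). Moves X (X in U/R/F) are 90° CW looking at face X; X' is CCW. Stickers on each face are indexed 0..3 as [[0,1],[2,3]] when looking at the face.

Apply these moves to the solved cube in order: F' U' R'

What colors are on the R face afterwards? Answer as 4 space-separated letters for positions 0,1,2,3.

Answer: G R G Y

Derivation:
After move 1 (F'): F=GGGG U=WWRR R=YRYR D=OOYY L=OWOW
After move 2 (U'): U=WRWR F=OWGG R=GGYR B=YRBB L=BBOW
After move 3 (R'): R=GRGY U=WBWY F=ORGR D=OWYG B=YROB
Query: R face = GRGY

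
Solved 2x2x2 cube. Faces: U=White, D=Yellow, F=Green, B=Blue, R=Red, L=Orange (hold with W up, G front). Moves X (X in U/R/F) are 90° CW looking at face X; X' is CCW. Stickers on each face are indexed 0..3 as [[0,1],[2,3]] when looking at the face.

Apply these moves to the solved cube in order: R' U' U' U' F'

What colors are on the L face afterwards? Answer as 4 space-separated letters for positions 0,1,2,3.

Answer: G B O B

Derivation:
After move 1 (R'): R=RRRR U=WBWB F=GWGW D=YGYG B=YBYB
After move 2 (U'): U=BBWW F=OOGW R=GWRR B=RRYB L=YBOO
After move 3 (U'): U=BWBW F=YBGW R=OORR B=GWYB L=RROO
After move 4 (U'): U=WWBB F=RRGW R=YBRR B=OOYB L=GWOO
After move 5 (F'): F=RWRG U=WWYR R=GBYR D=WOYG L=GBOB
Query: L face = GBOB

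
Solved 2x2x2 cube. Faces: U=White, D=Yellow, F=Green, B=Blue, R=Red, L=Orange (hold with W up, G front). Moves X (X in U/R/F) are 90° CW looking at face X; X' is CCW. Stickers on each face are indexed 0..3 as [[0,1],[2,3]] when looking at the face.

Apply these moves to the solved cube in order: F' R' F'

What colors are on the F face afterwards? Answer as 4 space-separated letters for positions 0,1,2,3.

After move 1 (F'): F=GGGG U=WWRR R=YRYR D=OOYY L=OWOW
After move 2 (R'): R=RRYY U=WBRB F=GWGR D=OGYG B=YBOB
After move 3 (F'): F=WRGG U=WBRY R=GROY D=WWYG L=OBOR
Query: F face = WRGG

Answer: W R G G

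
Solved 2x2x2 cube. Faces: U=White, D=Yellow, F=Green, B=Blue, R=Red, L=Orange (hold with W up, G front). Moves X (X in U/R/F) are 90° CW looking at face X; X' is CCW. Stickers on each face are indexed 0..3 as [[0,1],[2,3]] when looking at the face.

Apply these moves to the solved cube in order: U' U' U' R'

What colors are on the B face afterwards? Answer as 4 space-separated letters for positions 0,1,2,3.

Answer: Y O Y B

Derivation:
After move 1 (U'): U=WWWW F=OOGG R=GGRR B=RRBB L=BBOO
After move 2 (U'): U=WWWW F=BBGG R=OORR B=GGBB L=RROO
After move 3 (U'): U=WWWW F=RRGG R=BBRR B=OOBB L=GGOO
After move 4 (R'): R=BRBR U=WBWO F=RWGW D=YRYG B=YOYB
Query: B face = YOYB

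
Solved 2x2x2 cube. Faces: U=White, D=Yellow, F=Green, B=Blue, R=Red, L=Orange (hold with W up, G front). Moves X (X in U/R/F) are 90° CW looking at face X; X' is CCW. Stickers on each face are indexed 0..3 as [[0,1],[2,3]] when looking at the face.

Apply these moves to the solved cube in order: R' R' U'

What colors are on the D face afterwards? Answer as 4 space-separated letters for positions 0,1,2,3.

Answer: Y W Y W

Derivation:
After move 1 (R'): R=RRRR U=WBWB F=GWGW D=YGYG B=YBYB
After move 2 (R'): R=RRRR U=WYWY F=GBGB D=YWYW B=GBGB
After move 3 (U'): U=YYWW F=OOGB R=GBRR B=RRGB L=GBOO
Query: D face = YWYW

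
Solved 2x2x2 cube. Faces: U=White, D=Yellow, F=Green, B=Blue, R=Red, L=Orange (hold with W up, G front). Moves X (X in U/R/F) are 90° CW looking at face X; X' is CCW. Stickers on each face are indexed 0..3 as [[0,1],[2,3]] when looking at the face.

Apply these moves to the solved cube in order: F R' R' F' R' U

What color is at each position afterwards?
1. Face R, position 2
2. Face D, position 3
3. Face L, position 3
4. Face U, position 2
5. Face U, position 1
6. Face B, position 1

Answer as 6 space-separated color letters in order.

After move 1 (F): F=GGGG U=WWOO R=WRWR D=RRYY L=OYOY
After move 2 (R'): R=RRWW U=WBOB F=GWGO D=RGYG B=YBRB
After move 3 (R'): R=RWRW U=WROY F=GBGB D=RWYO B=GBGB
After move 4 (F'): F=BBGG U=WRRR R=WWRW D=YYYO L=OYOO
After move 5 (R'): R=WWWR U=WGRG F=BRGR D=YBYG B=OBYB
After move 6 (U): U=RWGG F=WWGR R=OBWR B=OYYB L=BROO
Query 1: R[2] = W
Query 2: D[3] = G
Query 3: L[3] = O
Query 4: U[2] = G
Query 5: U[1] = W
Query 6: B[1] = Y

Answer: W G O G W Y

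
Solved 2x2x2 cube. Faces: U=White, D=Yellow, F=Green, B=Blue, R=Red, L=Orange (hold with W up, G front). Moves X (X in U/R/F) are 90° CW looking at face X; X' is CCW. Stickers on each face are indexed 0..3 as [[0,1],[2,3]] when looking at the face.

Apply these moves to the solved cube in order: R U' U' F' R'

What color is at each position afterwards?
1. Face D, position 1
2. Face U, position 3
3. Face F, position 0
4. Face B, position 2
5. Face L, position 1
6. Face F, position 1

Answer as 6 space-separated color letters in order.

Answer: Y G B O W W

Derivation:
After move 1 (R): R=RRRR U=WGWG F=GYGY D=YBYB B=WBWB
After move 2 (U'): U=GGWW F=OOGY R=GYRR B=RRWB L=WBOO
After move 3 (U'): U=GWGW F=WBGY R=OORR B=GYWB L=RROO
After move 4 (F'): F=BYWG U=GWOR R=BOYR D=ROYB L=RWOG
After move 5 (R'): R=ORBY U=GWOG F=BWWR D=RYYG B=BYOB
Query 1: D[1] = Y
Query 2: U[3] = G
Query 3: F[0] = B
Query 4: B[2] = O
Query 5: L[1] = W
Query 6: F[1] = W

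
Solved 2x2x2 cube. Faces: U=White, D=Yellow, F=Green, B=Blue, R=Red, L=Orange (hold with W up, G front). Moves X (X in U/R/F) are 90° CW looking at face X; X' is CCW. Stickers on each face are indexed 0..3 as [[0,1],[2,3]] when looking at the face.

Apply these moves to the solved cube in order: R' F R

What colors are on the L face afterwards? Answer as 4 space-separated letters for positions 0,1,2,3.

Answer: O Y O G

Derivation:
After move 1 (R'): R=RRRR U=WBWB F=GWGW D=YGYG B=YBYB
After move 2 (F): F=GGWW U=WBOO R=WRBR D=RRYG L=OYOG
After move 3 (R): R=BWRR U=WGOW F=GRWG D=RYYY B=OBBB
Query: L face = OYOG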